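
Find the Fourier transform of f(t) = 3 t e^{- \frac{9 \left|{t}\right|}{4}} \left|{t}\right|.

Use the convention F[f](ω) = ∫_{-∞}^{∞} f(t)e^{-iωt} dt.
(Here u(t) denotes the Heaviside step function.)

F(ω) = \frac{3072 i \omega \left(16 \omega^{2} - 243\right)}{\left(16 \omega^{2} + 81\right)^{3}}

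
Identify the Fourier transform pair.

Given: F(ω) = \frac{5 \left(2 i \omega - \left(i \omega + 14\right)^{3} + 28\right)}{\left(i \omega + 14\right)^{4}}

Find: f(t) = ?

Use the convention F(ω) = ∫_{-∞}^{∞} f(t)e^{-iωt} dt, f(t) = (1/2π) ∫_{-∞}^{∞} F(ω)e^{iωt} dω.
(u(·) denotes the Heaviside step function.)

f(t) = 5 \left(t^{2} - 1\right) e^{- 14 t} u\left(t\right)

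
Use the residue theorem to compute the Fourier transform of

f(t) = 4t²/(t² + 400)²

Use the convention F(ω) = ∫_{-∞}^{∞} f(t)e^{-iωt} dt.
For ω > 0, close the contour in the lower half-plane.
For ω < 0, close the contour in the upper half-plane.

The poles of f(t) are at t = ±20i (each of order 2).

Let g(z) = f(z)e^{-iωz}; for large |z| the factor e^{-iωz} decays in the lower half-plane when ω > 0 and in the upper half-plane when ω < 0.

Case ω > 0 (lower half-plane, clockwise contour ⇒ F(ω) = -2πi·ΣRes):
  Res_{z = - 20 i} g(z) = i \left(\frac{1}{20} - \omega\right) e^{- 20 \omega} (pole of order 2)
  F(ω) = -2πi·ΣRes = \frac{\pi \left(1 - 20 \omega\right) e^{- 20 \omega}}{10}

Case ω < 0 (upper half-plane, counterclockwise contour ⇒ F(ω) = +2πi·ΣRes):
  Res_{z = 20 i} g(z) = i \left(- \omega - \frac{1}{20}\right) e^{20 \omega} (pole of order 2)
  F(ω) = 2πi·ΣRes = \frac{\pi \left(20 \omega + 1\right) e^{20 \omega}}{10}

Both cases combine into a single formula in |ω|:

F(ω) = \frac{\pi \left(1 - 20 \left|{\omega}\right|\right) e^{- 20 \left|{\omega}\right|}}{10}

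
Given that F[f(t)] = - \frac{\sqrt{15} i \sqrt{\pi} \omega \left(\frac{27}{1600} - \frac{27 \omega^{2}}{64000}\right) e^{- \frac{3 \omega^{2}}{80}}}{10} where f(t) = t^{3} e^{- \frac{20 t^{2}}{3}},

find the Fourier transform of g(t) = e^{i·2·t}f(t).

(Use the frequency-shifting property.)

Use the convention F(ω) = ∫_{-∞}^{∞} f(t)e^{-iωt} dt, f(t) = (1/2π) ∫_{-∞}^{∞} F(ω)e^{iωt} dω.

F[g](ω) = \frac{27 \sqrt{15} i \sqrt{\pi} \left(\omega - 2\right) \left(\left(\omega - 2\right)^{2} - 40\right) e^{- \frac{3 \left(\omega - 2\right)^{2}}{80}}}{640000}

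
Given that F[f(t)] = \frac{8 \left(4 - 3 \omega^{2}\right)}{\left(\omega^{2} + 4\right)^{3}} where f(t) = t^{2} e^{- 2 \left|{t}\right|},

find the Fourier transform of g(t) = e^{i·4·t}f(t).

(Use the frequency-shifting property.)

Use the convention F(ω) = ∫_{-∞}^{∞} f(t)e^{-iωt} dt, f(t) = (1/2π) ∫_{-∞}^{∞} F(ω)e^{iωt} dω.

F[g](ω) = \frac{8 \left(4 - 3 \left(\omega - 4\right)^{2}\right)}{\left(\left(\omega - 4\right)^{2} + 4\right)^{3}}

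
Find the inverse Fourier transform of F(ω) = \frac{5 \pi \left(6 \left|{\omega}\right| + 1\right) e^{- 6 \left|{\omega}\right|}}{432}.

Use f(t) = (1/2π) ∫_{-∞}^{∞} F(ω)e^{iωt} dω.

f(t) = \frac{5}{\left(t^{2} + 36\right)^{2}}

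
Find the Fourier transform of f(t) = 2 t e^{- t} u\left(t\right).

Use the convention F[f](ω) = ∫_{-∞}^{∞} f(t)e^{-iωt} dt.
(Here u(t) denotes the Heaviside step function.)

F(ω) = \frac{2}{\left(i \omega + 1\right)^{2}}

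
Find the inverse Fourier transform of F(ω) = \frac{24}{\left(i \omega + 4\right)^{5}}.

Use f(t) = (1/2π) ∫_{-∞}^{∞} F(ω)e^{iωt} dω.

f(t) = t^{4} e^{- 4 t} u\left(t\right)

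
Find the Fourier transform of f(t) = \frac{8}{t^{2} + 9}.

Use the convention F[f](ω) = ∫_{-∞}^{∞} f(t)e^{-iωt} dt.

F(ω) = \frac{8 \pi e^{- 3 \left|{\omega}\right|}}{3}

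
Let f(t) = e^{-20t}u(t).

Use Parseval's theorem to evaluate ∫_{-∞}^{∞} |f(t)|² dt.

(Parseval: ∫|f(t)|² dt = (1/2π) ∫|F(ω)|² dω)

∫|f(t)|² dt = \frac{1}{40}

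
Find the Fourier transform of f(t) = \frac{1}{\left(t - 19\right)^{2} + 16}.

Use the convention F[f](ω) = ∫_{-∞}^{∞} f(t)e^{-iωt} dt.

F(ω) = \frac{\pi e^{- 19 i \omega - 4 \left|{\omega}\right|}}{4}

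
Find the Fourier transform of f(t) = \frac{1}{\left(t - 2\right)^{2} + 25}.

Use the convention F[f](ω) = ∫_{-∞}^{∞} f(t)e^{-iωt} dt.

F(ω) = \frac{\pi e^{- 2 i \omega - 5 \left|{\omega}\right|}}{5}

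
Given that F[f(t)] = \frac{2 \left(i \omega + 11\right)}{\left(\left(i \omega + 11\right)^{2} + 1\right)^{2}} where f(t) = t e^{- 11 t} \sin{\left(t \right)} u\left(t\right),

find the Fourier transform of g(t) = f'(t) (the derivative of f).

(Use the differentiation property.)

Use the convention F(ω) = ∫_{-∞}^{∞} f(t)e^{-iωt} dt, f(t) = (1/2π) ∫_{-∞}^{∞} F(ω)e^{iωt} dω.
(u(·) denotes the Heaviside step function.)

F[g](ω) = \frac{2 i \omega \left(i \omega + 11\right)}{\left(\left(i \omega + 11\right)^{2} + 1\right)^{2}}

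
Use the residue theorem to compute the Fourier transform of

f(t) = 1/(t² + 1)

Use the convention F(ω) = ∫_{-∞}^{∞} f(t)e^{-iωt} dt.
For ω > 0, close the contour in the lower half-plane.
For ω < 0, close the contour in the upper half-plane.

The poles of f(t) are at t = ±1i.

Let g(z) = f(z)e^{-iωz}; for large |z| the factor e^{-iωz} decays in the lower half-plane when ω > 0 and in the upper half-plane when ω < 0.

Case ω > 0 (lower half-plane, clockwise contour ⇒ F(ω) = -2πi·ΣRes):
  Res_{z = - i} g(z) = \frac{i e^{- \omega}}{2}
  F(ω) = -2πi·ΣRes = \pi e^{- \omega}

Case ω < 0 (upper half-plane, counterclockwise contour ⇒ F(ω) = +2πi·ΣRes):
  Res_{z = i} g(z) = - \frac{i e^{\omega}}{2}
  F(ω) = 2πi·ΣRes = \pi e^{\omega}

Both cases combine into a single formula in |ω|:

F(ω) = \pi e^{- \left|{\omega}\right|}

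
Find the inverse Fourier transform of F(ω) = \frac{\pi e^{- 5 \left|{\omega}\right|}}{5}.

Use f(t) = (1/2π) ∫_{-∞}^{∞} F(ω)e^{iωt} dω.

f(t) = \frac{1}{t^{2} + 25}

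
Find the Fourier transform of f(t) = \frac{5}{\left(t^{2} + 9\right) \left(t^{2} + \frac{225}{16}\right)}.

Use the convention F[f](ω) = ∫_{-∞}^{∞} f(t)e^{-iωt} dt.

F(ω) = \frac{80 \pi e^{- 3 \left|{\omega}\right|}}{243} - \frac{64 \pi e^{- \frac{15 \left|{\omega}\right|}{4}}}{243}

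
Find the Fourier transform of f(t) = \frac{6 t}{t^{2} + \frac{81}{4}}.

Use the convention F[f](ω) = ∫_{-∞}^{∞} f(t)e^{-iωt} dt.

F(ω) = - 6 i \pi e^{- \frac{9 \left|{\omega}\right|}{2}} \operatorname{sign}{\left(\omega \right)}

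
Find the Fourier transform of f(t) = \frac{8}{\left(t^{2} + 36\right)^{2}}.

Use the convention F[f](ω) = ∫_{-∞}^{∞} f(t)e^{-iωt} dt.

F(ω) = \frac{\pi \left(6 \left|{\omega}\right| + 1\right) e^{- 6 \left|{\omega}\right|}}{54}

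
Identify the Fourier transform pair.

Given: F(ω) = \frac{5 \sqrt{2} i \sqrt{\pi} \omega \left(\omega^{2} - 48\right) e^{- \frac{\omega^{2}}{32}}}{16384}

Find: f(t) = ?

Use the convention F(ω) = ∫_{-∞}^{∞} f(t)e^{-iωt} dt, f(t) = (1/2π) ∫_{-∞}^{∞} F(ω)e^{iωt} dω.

f(t) = 5 t^{3} e^{- 8 t^{2}}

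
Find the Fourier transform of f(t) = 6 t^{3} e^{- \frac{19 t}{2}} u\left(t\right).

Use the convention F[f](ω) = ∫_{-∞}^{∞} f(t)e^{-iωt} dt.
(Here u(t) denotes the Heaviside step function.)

F(ω) = \frac{576}{\left(2 i \omega + 19\right)^{4}}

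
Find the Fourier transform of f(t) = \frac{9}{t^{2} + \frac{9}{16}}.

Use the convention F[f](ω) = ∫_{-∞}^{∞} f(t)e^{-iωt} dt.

F(ω) = 12 \pi e^{- \frac{3 \left|{\omega}\right|}{4}}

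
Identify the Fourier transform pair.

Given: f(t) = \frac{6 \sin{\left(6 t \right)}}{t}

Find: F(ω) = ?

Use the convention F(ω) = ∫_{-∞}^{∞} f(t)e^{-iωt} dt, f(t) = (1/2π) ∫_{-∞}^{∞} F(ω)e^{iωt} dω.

F(ω) = \begin{cases} 6 \pi & \text{for}\: \omega > -6 \wedge \omega < 6 \\0 & \text{otherwise} \end{cases}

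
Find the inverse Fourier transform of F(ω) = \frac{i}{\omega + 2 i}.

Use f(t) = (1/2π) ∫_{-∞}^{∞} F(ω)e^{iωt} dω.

f(t) = e^{2 t} u\left(- t\right)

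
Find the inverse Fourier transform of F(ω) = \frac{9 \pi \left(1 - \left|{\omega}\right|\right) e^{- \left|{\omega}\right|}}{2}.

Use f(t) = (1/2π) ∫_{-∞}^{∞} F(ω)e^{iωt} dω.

f(t) = \frac{9 t^{2}}{\left(t^{2} + 1\right)^{2}}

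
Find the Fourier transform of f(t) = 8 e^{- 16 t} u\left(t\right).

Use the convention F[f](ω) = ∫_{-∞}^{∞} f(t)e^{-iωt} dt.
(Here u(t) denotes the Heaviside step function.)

F(ω) = \frac{8}{i \omega + 16}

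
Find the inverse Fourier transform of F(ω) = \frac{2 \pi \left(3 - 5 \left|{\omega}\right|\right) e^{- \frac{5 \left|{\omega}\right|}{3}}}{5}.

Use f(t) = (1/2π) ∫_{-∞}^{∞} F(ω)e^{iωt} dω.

f(t) = \frac{4 t^{2}}{\left(t^{2} + \frac{25}{9}\right)^{2}}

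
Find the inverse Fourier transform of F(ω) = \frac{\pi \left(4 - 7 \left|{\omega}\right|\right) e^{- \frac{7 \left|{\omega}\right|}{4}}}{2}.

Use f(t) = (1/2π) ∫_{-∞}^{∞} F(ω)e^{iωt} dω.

f(t) = \frac{7 t^{2}}{\left(t^{2} + \frac{49}{16}\right)^{2}}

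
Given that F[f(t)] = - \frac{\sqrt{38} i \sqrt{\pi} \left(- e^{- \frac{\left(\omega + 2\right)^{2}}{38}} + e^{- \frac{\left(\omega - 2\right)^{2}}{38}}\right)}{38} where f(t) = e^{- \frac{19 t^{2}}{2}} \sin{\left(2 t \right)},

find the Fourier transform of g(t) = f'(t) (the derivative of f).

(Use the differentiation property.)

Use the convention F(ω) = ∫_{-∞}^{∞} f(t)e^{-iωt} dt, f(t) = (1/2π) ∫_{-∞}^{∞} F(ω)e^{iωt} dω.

F[g](ω) = \frac{\sqrt{38} \sqrt{\pi} \omega \left(e^{\frac{4 \omega}{19}} - 1\right) e^{- \frac{\omega^{2}}{38} - \frac{2 \omega}{19} - \frac{2}{19}}}{38}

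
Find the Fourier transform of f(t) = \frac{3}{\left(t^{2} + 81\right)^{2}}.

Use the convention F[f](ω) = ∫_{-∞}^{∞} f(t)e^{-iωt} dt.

F(ω) = \frac{\pi \left(9 \left|{\omega}\right| + 1\right) e^{- 9 \left|{\omega}\right|}}{486}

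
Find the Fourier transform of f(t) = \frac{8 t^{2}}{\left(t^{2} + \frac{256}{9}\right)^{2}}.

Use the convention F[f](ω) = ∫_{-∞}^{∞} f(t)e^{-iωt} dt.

F(ω) = \frac{\pi \left(3 - 16 \left|{\omega}\right|\right) e^{- \frac{16 \left|{\omega}\right|}{3}}}{4}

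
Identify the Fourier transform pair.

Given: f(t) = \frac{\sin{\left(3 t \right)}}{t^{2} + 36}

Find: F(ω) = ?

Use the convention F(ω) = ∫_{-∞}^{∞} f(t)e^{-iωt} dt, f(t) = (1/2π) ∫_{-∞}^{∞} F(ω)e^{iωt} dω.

F(ω) = \frac{i \pi e^{- 6 \left|{\omega + 3}\right|}}{12} - \frac{i \pi e^{- 6 \left|{\omega - 3}\right|}}{12}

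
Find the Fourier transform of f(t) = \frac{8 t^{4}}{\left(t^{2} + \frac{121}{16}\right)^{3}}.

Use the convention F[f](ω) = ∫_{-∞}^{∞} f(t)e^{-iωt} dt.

F(ω) = \frac{\pi \left(121 \omega^{2} - 220 \left|{\omega}\right| + 48\right) e^{- \frac{11 \left|{\omega}\right|}{4}}}{44}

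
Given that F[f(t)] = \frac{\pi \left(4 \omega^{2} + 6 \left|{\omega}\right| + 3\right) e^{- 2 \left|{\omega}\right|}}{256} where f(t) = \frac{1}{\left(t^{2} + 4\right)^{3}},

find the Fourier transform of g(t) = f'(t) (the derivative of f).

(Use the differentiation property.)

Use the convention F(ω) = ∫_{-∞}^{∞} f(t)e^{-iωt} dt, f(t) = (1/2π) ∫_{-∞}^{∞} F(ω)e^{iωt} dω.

F[g](ω) = \frac{i \pi \omega \left(4 \omega^{2} + 6 \left|{\omega}\right| + 3\right) e^{- 2 \left|{\omega}\right|}}{256}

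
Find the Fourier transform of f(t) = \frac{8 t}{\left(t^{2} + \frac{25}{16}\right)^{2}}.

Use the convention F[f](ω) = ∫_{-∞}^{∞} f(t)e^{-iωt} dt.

F(ω) = - \frac{16 i \pi \omega e^{- \frac{5 \left|{\omega}\right|}{4}}}{5}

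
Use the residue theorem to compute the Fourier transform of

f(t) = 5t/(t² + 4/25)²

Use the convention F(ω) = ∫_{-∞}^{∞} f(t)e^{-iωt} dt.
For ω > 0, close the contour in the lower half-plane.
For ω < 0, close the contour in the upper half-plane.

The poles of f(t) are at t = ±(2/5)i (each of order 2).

Let g(z) = f(z)e^{-iωz}; for large |z| the factor e^{-iωz} decays in the lower half-plane when ω > 0 and in the upper half-plane when ω < 0.

Case ω > 0 (lower half-plane, clockwise contour ⇒ F(ω) = -2πi·ΣRes):
  Res_{z = - \frac{2 i}{5}} g(z) = \frac{25 \omega e^{- \frac{2 \omega}{5}}}{8} (pole of order 2)
  F(ω) = -2πi·ΣRes = - \frac{25 i \pi \omega e^{- \frac{2 \omega}{5}}}{4}

Case ω < 0 (upper half-plane, counterclockwise contour ⇒ F(ω) = +2πi·ΣRes):
  Res_{z = \frac{2 i}{5}} g(z) = - \frac{25 \omega e^{\frac{2 \omega}{5}}}{8} (pole of order 2)
  F(ω) = 2πi·ΣRes = - \frac{25 i \pi \omega e^{\frac{2 \omega}{5}}}{4}

Both cases combine into a single formula in |ω|:

F(ω) = - \frac{25 i \pi \omega e^{- \frac{2 \left|{\omega}\right|}{5}}}{4}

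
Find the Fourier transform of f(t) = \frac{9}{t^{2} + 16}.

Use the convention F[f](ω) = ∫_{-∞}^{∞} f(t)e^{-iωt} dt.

F(ω) = \frac{9 \pi e^{- 4 \left|{\omega}\right|}}{4}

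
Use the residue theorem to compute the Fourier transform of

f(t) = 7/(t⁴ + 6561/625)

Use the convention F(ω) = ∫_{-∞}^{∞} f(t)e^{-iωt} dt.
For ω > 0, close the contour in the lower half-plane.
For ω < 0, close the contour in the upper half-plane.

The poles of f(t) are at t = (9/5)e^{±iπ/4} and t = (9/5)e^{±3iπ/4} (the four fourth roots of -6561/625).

Let g(z) = f(z)e^{-iωz}; for large |z| the factor e^{-iωz} decays in the lower half-plane when ω > 0 and in the upper half-plane when ω < 0.

Case ω > 0 (lower half-plane, clockwise contour ⇒ F(ω) = -2πi·ΣRes):
  Res_{z = - \frac{9 \sqrt{2}}{10} - \frac{9 \sqrt{2} i}{10}} g(z) = \frac{875 \sqrt{2} i \left(1 - i\right) e^{\frac{9 \sqrt{2} \omega \left(-1 + i\right)}{10}}}{5832}
  Res_{z = \frac{9 \sqrt{2}}{10} - \frac{9 \sqrt{2} i}{10}} g(z) = \frac{875 \sqrt{2} i \left(1 + i\right) e^{- \frac{9 \sqrt{2} \omega \left(1 + i\right)}{10}}}{5832}
  F(ω) = -2πi·ΣRes = \frac{875 \sqrt{2} \pi \left(1 - i\right) \left(e^{\frac{9 \sqrt{2} i \omega}{5}} + i\right) e^{- \frac{9 \sqrt{2} \omega \left(1 + i\right)}{10}}}{2916} = \frac{875 \pi e^{- \frac{9 \sqrt{2} \omega}{10}} \sin{\left(\frac{9 \sqrt{2} \omega}{10} + \frac{\pi}{4} \right)}}{729}

Case ω < 0 (upper half-plane, counterclockwise contour ⇒ F(ω) = +2πi·ΣRes):
  Res_{z = \frac{9 \sqrt{2}}{10} + \frac{9 \sqrt{2} i}{10}} g(z) = \frac{875 \sqrt{2} i \left(-1 + i\right) e^{\frac{9 \sqrt{2} \omega \left(1 - i\right)}{10}}}{5832}
  Res_{z = - \frac{9 \sqrt{2}}{10} + \frac{9 \sqrt{2} i}{10}} g(z) = \frac{875 \sqrt{2} \left(1 - i\right) e^{\frac{9 \sqrt{2} \omega \left(1 + i\right)}{10}}}{5832}
  F(ω) = 2πi·ΣRes = - \frac{875 \sqrt{2} i \pi \left(i \left(1 - i\right) e^{\frac{9 \sqrt{2} \omega \left(1 - i\right)}{10}} - \left(1 - i\right) e^{\frac{9 \sqrt{2} \omega \left(1 + i\right)}{10}}\right)}{2916} = \frac{875 \pi e^{\frac{9 \sqrt{2} \omega}{10}} \cos{\left(\frac{9 \sqrt{2} \omega}{10} + \frac{\pi}{4} \right)}}{729}

Both cases combine into a single formula in |ω|:

F(ω) = \frac{875 \pi e^{- \frac{9 \sqrt{2} \left|{\omega}\right|}{10}} \sin{\left(\frac{9 \sqrt{2} \left|{\omega}\right|}{10} + \frac{\pi}{4} \right)}}{729}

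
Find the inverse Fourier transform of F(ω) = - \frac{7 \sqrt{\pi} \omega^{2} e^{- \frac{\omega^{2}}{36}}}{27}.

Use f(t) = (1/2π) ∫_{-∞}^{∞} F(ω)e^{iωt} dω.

f(t) = 7 \left(36 t^{2} - 2\right) e^{- 9 t^{2}}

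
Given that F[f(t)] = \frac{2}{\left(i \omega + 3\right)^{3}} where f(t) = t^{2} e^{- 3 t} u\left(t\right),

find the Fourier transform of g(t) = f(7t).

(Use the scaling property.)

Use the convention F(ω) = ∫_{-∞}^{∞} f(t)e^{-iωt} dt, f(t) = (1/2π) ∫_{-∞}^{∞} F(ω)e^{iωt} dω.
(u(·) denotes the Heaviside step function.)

F[g](ω) = \frac{98}{\left(i \omega + 21\right)^{3}}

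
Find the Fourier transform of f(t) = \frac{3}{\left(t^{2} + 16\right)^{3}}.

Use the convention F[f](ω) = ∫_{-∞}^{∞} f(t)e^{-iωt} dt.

F(ω) = \frac{3 \pi \left(16 \omega^{2} + 12 \left|{\omega}\right| + 3\right) e^{- 4 \left|{\omega}\right|}}{8192}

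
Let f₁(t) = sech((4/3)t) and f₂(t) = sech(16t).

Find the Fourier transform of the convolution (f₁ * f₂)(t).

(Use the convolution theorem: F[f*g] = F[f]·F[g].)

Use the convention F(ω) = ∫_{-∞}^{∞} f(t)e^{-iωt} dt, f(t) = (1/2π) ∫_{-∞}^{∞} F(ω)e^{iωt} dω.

F[f₁*f₂](ω) = \frac{3 \pi^{2}}{64 \cosh{\left(\frac{\pi \omega}{32} \right)} \cosh{\left(\frac{3 \pi \omega}{8} \right)}}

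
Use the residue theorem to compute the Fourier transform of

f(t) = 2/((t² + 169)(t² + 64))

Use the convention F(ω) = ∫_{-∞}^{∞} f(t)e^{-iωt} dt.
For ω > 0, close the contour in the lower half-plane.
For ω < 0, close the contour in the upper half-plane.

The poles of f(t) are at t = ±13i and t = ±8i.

Let g(z) = f(z)e^{-iωz}; for large |z| the factor e^{-iωz} decays in the lower half-plane when ω > 0 and in the upper half-plane when ω < 0.

Case ω > 0 (lower half-plane, clockwise contour ⇒ F(ω) = -2πi·ΣRes):
  Res_{z = - 13 i} g(z) = - \frac{i e^{- 13 \omega}}{1365}
  Res_{z = - 8 i} g(z) = \frac{i e^{- 8 \omega}}{840}
  F(ω) = -2πi·ΣRes = \frac{\pi \left(13 e^{5 \omega} - 8\right) e^{- 13 \omega}}{5460}

Case ω < 0 (upper half-plane, counterclockwise contour ⇒ F(ω) = +2πi·ΣRes):
  Res_{z = 13 i} g(z) = \frac{i e^{13 \omega}}{1365}
  Res_{z = 8 i} g(z) = - \frac{i e^{8 \omega}}{840}
  F(ω) = 2πi·ΣRes = \frac{\pi \left(13 - 8 e^{5 \omega}\right) e^{8 \omega}}{5460}

Both cases combine into a single formula in |ω|:

F(ω) = \frac{\pi \left(13 e^{5 \left|{\omega}\right|} - 8\right) e^{- 13 \left|{\omega}\right|}}{5460}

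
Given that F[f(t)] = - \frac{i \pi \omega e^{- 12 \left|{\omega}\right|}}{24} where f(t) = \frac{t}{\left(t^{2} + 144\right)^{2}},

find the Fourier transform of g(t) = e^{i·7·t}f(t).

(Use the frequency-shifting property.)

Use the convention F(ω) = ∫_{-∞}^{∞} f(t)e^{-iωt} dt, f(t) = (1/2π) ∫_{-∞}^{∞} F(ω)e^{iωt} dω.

F[g](ω) = \frac{i \pi \left(7 - \omega\right) e^{- 12 \left|{\omega - 7}\right|}}{24}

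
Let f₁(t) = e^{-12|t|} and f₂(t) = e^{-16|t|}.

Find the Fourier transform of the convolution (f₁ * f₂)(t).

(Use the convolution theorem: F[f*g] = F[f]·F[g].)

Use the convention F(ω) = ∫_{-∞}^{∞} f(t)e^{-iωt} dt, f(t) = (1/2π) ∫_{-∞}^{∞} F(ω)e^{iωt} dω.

F[f₁*f₂](ω) = \frac{768}{\left(\omega^{2} + 144\right) \left(\omega^{2} + 256\right)}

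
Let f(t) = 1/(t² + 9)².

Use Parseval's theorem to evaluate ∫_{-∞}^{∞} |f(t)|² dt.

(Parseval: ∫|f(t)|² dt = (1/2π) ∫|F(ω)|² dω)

∫|f(t)|² dt = \frac{5 \pi}{34992}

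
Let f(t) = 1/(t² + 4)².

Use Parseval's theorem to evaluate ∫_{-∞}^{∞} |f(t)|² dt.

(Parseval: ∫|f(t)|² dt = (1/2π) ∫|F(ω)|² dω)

∫|f(t)|² dt = \frac{5 \pi}{2048}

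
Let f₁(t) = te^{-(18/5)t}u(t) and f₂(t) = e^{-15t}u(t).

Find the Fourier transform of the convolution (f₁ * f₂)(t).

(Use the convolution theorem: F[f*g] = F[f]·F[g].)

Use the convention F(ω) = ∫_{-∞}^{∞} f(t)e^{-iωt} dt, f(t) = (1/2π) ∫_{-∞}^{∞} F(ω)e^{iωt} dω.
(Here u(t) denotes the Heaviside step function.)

F[f₁*f₂](ω) = \frac{25}{\left(i \omega + 15\right) \left(5 i \omega + 18\right)^{2}}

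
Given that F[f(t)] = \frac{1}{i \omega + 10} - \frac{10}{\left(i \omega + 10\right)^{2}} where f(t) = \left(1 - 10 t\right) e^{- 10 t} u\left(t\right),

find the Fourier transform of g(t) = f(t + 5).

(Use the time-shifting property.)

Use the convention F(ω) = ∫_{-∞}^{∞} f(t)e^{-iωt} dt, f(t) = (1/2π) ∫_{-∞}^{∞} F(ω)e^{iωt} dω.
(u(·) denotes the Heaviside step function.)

F[g](ω) = \frac{i \omega e^{5 i \omega}}{- \omega^{2} + 20 i \omega + 100}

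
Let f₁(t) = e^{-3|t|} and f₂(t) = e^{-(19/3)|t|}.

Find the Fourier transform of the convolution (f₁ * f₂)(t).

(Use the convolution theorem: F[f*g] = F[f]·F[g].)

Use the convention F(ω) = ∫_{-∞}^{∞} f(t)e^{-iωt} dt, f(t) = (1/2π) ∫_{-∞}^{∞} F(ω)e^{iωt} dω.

F[f₁*f₂](ω) = \frac{684}{\left(\omega^{2} + 9\right) \left(9 \omega^{2} + 361\right)}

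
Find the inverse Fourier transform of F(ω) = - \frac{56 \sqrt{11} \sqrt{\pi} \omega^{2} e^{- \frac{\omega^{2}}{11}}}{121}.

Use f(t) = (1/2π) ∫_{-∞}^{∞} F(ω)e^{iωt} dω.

f(t) = 7 \left(11 t^{2} - 2\right) e^{- \frac{11 t^{2}}{4}}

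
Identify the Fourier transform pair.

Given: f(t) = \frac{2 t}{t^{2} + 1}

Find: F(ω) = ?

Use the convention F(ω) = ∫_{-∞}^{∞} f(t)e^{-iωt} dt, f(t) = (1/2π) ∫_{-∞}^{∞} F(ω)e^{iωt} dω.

F(ω) = - 2 i \pi e^{- \left|{\omega}\right|} \operatorname{sign}{\left(\omega \right)}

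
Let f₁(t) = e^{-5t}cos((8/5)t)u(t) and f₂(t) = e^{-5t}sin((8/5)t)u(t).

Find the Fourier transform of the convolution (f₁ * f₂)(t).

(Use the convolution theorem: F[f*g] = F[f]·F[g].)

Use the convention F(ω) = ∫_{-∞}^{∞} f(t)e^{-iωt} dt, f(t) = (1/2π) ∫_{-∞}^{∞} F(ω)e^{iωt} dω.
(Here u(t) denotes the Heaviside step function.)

F[f₁*f₂](ω) = \frac{1000 \left(i \omega + 5\right)}{\left(25 \left(i \omega + 5\right)^{2} + 64\right)^{2}}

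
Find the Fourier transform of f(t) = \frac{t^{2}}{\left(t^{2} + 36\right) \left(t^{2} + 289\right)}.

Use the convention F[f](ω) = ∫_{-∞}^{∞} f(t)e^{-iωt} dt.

F(ω) = \frac{\pi \left(17 - 6 e^{11 \left|{\omega}\right|}\right) e^{- 17 \left|{\omega}\right|}}{253}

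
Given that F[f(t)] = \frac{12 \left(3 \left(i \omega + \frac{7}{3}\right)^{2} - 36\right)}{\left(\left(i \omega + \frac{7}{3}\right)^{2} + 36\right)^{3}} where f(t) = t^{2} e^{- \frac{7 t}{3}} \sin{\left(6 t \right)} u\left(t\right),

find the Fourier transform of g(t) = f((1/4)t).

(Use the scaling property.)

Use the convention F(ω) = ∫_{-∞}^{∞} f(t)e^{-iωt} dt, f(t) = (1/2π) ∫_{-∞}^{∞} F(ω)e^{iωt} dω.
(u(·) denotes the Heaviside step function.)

F[g](ω) = \frac{11664 \left(\left(12 i \omega + 7\right)^{2} - 108\right)}{\left(\left(12 i \omega + 7\right)^{2} + 324\right)^{3}}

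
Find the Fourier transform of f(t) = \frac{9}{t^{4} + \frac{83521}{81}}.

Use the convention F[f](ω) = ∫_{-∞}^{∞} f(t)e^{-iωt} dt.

F(ω) = \frac{243 \pi e^{- \frac{17 \sqrt{2} \left|{\omega}\right|}{6}} \sin{\left(\frac{17 \sqrt{2} \left|{\omega}\right|}{6} + \frac{\pi}{4} \right)}}{4913}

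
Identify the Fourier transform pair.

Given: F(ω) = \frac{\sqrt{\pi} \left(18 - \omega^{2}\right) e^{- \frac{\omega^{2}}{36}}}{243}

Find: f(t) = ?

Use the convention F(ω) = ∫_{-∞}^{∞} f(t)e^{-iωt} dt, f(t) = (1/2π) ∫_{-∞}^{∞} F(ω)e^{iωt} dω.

f(t) = 4 t^{2} e^{- 9 t^{2}}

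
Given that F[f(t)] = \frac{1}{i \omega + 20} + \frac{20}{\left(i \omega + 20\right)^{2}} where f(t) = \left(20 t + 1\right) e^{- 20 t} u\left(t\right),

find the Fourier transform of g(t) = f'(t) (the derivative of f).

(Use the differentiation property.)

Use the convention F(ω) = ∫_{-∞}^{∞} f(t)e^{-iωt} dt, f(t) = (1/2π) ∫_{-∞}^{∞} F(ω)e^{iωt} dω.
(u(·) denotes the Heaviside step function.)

F[g](ω) = \frac{\omega \left(\omega - 40 i\right)}{\omega^{2} - 40 i \omega - 400}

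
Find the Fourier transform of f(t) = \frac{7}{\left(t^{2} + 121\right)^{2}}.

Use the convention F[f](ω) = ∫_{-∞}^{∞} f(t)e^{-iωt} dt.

F(ω) = \frac{7 \pi \left(11 \left|{\omega}\right| + 1\right) e^{- 11 \left|{\omega}\right|}}{2662}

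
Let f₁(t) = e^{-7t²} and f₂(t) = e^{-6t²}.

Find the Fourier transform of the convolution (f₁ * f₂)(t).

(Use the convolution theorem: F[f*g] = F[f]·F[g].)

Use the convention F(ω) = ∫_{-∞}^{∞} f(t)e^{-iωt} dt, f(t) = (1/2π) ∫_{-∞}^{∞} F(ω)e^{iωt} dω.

F[f₁*f₂](ω) = \frac{\sqrt{42} \pi e^{- \frac{13 \omega^{2}}{168}}}{42}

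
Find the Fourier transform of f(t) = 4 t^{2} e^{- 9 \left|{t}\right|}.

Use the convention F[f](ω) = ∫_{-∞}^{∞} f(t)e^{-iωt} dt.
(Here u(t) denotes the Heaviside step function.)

F(ω) = \frac{432 \left(27 - \omega^{2}\right)}{\left(\omega^{2} + 81\right)^{3}}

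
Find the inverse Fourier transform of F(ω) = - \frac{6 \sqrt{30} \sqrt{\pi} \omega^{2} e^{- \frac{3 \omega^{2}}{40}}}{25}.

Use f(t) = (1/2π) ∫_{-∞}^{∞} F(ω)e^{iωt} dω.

f(t) = 8 \left(\frac{40 t^{2}}{3} - 2\right) e^{- \frac{10 t^{2}}{3}}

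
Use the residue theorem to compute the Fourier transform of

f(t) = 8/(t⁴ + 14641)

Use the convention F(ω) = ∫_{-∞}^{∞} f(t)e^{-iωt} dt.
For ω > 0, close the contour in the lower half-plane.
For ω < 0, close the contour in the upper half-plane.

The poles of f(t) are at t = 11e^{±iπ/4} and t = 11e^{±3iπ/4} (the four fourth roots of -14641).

Let g(z) = f(z)e^{-iωz}; for large |z| the factor e^{-iωz} decays in the lower half-plane when ω > 0 and in the upper half-plane when ω < 0.

Case ω > 0 (lower half-plane, clockwise contour ⇒ F(ω) = -2πi·ΣRes):
  Res_{z = - \frac{11 \sqrt{2}}{2} - \frac{11 \sqrt{2} i}{2}} g(z) = \frac{\sqrt{2} \left(1 + i\right) e^{\frac{11 \sqrt{2} \omega \left(-1 + i\right)}{2}}}{1331}
  Res_{z = \frac{11 \sqrt{2}}{2} - \frac{11 \sqrt{2} i}{2}} g(z) = \frac{\sqrt{2} \left(-1 + i\right) e^{- \frac{11 \sqrt{2} \omega \left(1 + i\right)}{2}}}{1331}
  F(ω) = -2πi·ΣRes = \frac{2 \sqrt{2} \pi \left(\left(1 - i\right) e^{11 \sqrt{2} i \omega} + 1 + i\right) e^{- \frac{11 \sqrt{2} \omega \left(1 + i\right)}{2}}}{1331} = \frac{8 \pi e^{- \frac{11 \sqrt{2} \omega}{2}} \sin{\left(\frac{11 \sqrt{2} \omega}{2} + \frac{\pi}{4} \right)}}{1331}

Case ω < 0 (upper half-plane, counterclockwise contour ⇒ F(ω) = +2πi·ΣRes):
  Res_{z = \frac{11 \sqrt{2}}{2} + \frac{11 \sqrt{2} i}{2}} g(z) = - \frac{\sqrt{2} \left(1 + i\right) e^{\frac{11 \sqrt{2} \omega \left(1 - i\right)}{2}}}{1331}
  Res_{z = - \frac{11 \sqrt{2}}{2} + \frac{11 \sqrt{2} i}{2}} g(z) = \frac{\sqrt{2} \left(1 - i\right) e^{\frac{11 \sqrt{2} \omega \left(1 + i\right)}{2}}}{1331}
  F(ω) = 2πi·ΣRes = - \frac{2 \sqrt{2} i \pi \left(\left(1 + i\right) e^{\frac{11 \sqrt{2} \omega \left(1 - i\right)}{2}} - \left(1 - i\right) e^{\frac{11 \sqrt{2} \omega \left(1 + i\right)}{2}}\right)}{1331} = \frac{8 \pi e^{\frac{11 \sqrt{2} \omega}{2}} \cos{\left(\frac{11 \sqrt{2} \omega}{2} + \frac{\pi}{4} \right)}}{1331}

Both cases combine into a single formula in |ω|:

F(ω) = \frac{8 \pi e^{- \frac{11 \sqrt{2} \left|{\omega}\right|}{2}} \sin{\left(\frac{11 \sqrt{2} \left|{\omega}\right|}{2} + \frac{\pi}{4} \right)}}{1331}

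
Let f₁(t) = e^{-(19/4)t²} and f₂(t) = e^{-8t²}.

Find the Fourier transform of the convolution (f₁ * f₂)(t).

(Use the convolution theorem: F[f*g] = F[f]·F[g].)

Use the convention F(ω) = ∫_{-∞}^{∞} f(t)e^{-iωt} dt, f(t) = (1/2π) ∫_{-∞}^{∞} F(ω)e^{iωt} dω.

F[f₁*f₂](ω) = \frac{\sqrt{38} \pi e^{- \frac{51 \omega^{2}}{608}}}{38}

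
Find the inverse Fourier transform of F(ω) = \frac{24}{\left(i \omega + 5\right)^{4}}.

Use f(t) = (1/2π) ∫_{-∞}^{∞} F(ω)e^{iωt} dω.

f(t) = 4 t^{3} e^{- 5 t} u\left(t\right)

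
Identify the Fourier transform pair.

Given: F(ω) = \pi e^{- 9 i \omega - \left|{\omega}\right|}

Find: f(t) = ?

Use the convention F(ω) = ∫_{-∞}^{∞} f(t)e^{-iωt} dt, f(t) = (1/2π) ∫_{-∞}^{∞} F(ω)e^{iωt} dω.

f(t) = \frac{1}{\left(t - 9\right)^{2} + 1}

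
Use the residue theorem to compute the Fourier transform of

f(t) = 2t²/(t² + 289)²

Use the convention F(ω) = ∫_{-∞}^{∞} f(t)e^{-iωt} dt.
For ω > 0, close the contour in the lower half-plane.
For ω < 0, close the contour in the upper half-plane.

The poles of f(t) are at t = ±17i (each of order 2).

Let g(z) = f(z)e^{-iωz}; for large |z| the factor e^{-iωz} decays in the lower half-plane when ω > 0 and in the upper half-plane when ω < 0.

Case ω > 0 (lower half-plane, clockwise contour ⇒ F(ω) = -2πi·ΣRes):
  Res_{z = - 17 i} g(z) = \frac{i \left(1 - 17 \omega\right) e^{- 17 \omega}}{34} (pole of order 2)
  F(ω) = -2πi·ΣRes = \frac{\pi \left(1 - 17 \omega\right) e^{- 17 \omega}}{17}

Case ω < 0 (upper half-plane, counterclockwise contour ⇒ F(ω) = +2πi·ΣRes):
  Res_{z = 17 i} g(z) = \frac{i \left(- 17 \omega - 1\right) e^{17 \omega}}{34} (pole of order 2)
  F(ω) = 2πi·ΣRes = \frac{\pi \left(17 \omega + 1\right) e^{17 \omega}}{17}

Both cases combine into a single formula in |ω|:

F(ω) = \frac{\pi \left(1 - 17 \left|{\omega}\right|\right) e^{- 17 \left|{\omega}\right|}}{17}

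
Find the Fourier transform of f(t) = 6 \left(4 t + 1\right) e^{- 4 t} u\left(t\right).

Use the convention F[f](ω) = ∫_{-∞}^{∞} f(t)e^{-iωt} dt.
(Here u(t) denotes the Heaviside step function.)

F(ω) = \frac{6 \left(- i \omega - 8\right)}{\omega^{2} - 8 i \omega - 16}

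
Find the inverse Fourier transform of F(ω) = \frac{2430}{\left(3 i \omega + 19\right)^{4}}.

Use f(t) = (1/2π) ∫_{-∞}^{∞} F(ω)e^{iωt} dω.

f(t) = 5 t^{3} e^{- \frac{19 t}{3}} u\left(t\right)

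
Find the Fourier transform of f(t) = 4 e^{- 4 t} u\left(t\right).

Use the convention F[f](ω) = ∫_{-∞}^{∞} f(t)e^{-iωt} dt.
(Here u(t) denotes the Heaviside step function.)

F(ω) = \frac{4}{i \omega + 4}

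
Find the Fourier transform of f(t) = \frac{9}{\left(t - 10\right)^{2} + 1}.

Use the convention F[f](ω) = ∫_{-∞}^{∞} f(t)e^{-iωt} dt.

F(ω) = 9 \pi e^{- 10 i \omega - \left|{\omega}\right|}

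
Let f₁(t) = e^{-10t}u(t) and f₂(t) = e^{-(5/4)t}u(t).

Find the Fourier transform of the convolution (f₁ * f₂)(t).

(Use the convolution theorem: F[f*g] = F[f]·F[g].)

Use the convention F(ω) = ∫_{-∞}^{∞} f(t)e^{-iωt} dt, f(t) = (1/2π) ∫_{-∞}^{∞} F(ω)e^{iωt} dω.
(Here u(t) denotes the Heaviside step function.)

F[f₁*f₂](ω) = \frac{4}{\left(i \omega + 10\right) \left(4 i \omega + 5\right)}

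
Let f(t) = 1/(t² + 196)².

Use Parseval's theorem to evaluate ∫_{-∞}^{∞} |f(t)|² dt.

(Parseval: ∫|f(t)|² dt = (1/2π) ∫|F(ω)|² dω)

∫|f(t)|² dt = \frac{5 \pi}{1686616064}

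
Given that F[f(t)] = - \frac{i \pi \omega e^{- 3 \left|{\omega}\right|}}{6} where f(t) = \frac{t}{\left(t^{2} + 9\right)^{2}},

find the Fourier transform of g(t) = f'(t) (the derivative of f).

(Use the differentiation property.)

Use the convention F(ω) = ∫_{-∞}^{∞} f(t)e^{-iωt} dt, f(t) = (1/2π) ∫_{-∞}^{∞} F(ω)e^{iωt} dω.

F[g](ω) = \frac{\pi \omega^{2} e^{- 3 \left|{\omega}\right|}}{6}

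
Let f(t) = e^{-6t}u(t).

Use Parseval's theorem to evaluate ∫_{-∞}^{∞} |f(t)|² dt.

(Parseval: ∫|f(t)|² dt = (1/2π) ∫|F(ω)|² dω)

∫|f(t)|² dt = \frac{1}{12}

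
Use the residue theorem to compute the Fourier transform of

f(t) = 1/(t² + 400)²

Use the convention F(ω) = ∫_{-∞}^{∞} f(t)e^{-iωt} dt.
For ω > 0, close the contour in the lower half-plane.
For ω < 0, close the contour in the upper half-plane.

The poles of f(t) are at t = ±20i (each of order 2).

Let g(z) = f(z)e^{-iωz}; for large |z| the factor e^{-iωz} decays in the lower half-plane when ω > 0 and in the upper half-plane when ω < 0.

Case ω > 0 (lower half-plane, clockwise contour ⇒ F(ω) = -2πi·ΣRes):
  Res_{z = - 20 i} g(z) = \frac{i \left(20 \omega + 1\right) e^{- 20 \omega}}{32000} (pole of order 2)
  F(ω) = -2πi·ΣRes = \frac{\pi \left(20 \omega + 1\right) e^{- 20 \omega}}{16000}

Case ω < 0 (upper half-plane, counterclockwise contour ⇒ F(ω) = +2πi·ΣRes):
  Res_{z = 20 i} g(z) = \frac{i \left(20 \omega - 1\right) e^{20 \omega}}{32000} (pole of order 2)
  F(ω) = 2πi·ΣRes = \frac{\pi \left(1 - 20 \omega\right) e^{20 \omega}}{16000}

Both cases combine into a single formula in |ω|:

F(ω) = \frac{\pi \left(20 \left|{\omega}\right| + 1\right) e^{- 20 \left|{\omega}\right|}}{16000}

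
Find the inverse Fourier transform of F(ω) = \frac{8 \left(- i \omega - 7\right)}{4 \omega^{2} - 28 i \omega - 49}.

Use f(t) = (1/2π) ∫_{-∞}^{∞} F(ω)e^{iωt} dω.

f(t) = 2 \left(\frac{7 t}{2} + 1\right) e^{- \frac{7 t}{2}} u\left(t\right)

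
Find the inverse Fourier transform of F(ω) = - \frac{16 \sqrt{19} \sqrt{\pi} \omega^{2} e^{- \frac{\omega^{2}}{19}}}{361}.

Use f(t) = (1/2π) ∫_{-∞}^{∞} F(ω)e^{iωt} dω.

f(t) = 2 \left(19 t^{2} - 2\right) e^{- \frac{19 t^{2}}{4}}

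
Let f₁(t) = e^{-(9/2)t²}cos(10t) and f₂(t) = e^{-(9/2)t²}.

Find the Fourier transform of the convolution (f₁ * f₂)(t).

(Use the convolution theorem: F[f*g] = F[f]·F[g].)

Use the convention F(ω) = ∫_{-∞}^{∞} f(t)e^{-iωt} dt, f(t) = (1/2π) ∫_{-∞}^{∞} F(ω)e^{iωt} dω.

F[f₁*f₂](ω) = \frac{\pi \left(e^{\frac{20 \omega}{9}} + 1\right) e^{- \frac{\omega^{2}}{9} - \frac{10 \omega}{9} - \frac{50}{9}}}{9}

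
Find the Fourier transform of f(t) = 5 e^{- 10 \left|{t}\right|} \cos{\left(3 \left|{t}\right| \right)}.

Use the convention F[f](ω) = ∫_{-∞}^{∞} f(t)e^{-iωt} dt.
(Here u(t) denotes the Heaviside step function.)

F(ω) = \frac{100 \left(\omega^{2} + 109\right)}{\omega^{4} + 182 \omega^{2} + 11881}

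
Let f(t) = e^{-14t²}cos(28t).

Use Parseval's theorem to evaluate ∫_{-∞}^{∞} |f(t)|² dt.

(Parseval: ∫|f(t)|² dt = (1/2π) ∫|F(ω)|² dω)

∫|f(t)|² dt = \frac{\sqrt{7} \sqrt{\pi} \left(1 + e^{28}\right)}{28 e^{28}}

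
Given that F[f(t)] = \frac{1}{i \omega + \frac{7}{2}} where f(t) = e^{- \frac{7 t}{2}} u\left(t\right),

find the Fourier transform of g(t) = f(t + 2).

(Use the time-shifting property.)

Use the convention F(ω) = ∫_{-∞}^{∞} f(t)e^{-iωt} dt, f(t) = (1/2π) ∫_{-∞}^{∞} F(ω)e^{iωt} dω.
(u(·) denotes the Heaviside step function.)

F[g](ω) = \frac{2 e^{2 i \omega}}{2 i \omega + 7}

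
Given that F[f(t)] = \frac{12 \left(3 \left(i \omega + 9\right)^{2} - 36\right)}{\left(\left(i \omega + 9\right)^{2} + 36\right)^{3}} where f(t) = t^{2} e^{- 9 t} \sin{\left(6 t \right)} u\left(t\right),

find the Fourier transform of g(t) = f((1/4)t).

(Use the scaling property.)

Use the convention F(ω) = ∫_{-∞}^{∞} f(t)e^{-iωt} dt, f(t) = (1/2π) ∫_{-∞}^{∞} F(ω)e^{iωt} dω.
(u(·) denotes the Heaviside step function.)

F[g](ω) = \frac{144 \left(\left(4 i \omega + 9\right)^{2} - 12\right)}{\left(\left(4 i \omega + 9\right)^{2} + 36\right)^{3}}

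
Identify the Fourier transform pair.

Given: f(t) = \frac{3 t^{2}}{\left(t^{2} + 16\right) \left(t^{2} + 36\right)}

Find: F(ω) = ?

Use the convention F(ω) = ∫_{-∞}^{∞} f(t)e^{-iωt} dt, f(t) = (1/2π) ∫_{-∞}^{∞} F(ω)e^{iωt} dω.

F(ω) = \frac{3 \pi \left(3 - 2 e^{2 \left|{\omega}\right|}\right) e^{- 6 \left|{\omega}\right|}}{10}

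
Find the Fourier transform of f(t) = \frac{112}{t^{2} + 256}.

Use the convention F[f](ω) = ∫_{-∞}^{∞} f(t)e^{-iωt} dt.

F(ω) = 7 \pi e^{- 16 \left|{\omega}\right|}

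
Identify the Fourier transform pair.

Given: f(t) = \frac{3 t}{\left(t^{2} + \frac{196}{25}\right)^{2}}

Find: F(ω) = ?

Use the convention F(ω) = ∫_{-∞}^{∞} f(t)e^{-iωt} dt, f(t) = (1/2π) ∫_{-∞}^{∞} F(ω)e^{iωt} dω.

F(ω) = - \frac{15 i \pi \omega e^{- \frac{14 \left|{\omega}\right|}{5}}}{28}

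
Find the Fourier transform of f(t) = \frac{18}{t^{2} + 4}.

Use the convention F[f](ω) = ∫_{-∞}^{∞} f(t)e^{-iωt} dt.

F(ω) = 9 \pi e^{- 2 \left|{\omega}\right|}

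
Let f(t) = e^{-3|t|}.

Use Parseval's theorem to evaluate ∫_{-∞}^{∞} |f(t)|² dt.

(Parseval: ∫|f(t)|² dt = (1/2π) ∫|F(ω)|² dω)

∫|f(t)|² dt = \frac{1}{3}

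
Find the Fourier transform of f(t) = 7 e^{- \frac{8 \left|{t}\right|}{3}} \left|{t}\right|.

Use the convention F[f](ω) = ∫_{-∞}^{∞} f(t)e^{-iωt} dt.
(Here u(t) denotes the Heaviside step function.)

F(ω) = \frac{126 \left(64 - 9 \omega^{2}\right)}{\left(9 \omega^{2} + 64\right)^{2}}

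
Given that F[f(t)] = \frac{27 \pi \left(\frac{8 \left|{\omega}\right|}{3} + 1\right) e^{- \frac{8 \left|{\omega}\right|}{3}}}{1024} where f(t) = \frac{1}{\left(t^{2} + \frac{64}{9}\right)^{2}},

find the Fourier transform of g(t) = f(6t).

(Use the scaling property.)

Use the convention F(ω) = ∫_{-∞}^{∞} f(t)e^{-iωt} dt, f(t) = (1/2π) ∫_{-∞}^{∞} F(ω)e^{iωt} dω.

F[g](ω) = \frac{\pi \left(4 \left|{\omega}\right| + 9\right) e^{- \frac{4 \left|{\omega}\right|}{9}}}{2048}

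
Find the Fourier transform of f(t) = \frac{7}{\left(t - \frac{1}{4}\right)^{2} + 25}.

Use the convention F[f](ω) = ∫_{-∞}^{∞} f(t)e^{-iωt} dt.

F(ω) = \frac{7 \pi e^{- \frac{i \omega}{4} - 5 \left|{\omega}\right|}}{5}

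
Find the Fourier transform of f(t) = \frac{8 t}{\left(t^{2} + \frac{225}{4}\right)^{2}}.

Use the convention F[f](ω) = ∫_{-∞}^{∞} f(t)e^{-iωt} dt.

F(ω) = - \frac{8 i \pi \omega e^{- \frac{15 \left|{\omega}\right|}{2}}}{15}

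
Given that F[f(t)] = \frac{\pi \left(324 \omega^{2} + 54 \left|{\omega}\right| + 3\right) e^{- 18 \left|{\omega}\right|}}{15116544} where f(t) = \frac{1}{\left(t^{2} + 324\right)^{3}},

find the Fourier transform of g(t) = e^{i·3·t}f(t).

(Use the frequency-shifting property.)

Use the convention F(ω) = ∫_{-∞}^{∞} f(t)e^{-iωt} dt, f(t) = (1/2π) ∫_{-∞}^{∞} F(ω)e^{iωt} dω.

F[g](ω) = \frac{\pi \left(108 \left(\omega - 3\right)^{2} + 18 \left|{\omega - 3}\right| + 1\right) e^{- 18 \left|{\omega - 3}\right|}}{5038848}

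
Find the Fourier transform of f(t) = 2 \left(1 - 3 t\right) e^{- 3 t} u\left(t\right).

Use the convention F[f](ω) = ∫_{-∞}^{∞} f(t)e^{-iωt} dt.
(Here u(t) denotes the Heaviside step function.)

F(ω) = \frac{2 i \omega}{- \omega^{2} + 6 i \omega + 9}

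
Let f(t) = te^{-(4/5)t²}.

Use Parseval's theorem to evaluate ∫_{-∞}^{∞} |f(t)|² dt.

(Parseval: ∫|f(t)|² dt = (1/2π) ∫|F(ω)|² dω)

∫|f(t)|² dt = \frac{5 \sqrt{10} \sqrt{\pi}}{64}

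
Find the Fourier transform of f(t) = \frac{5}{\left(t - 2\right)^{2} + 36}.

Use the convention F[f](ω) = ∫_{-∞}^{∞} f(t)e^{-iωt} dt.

F(ω) = \frac{5 \pi e^{- 2 i \omega - 6 \left|{\omega}\right|}}{6}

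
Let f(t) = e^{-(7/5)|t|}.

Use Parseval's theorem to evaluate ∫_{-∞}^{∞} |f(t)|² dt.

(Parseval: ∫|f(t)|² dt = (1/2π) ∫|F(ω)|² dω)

∫|f(t)|² dt = \frac{5}{7}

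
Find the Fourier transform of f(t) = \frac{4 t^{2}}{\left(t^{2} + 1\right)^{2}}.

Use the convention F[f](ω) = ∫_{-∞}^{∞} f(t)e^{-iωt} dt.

F(ω) = 2 \pi \left(1 - \left|{\omega}\right|\right) e^{- \left|{\omega}\right|}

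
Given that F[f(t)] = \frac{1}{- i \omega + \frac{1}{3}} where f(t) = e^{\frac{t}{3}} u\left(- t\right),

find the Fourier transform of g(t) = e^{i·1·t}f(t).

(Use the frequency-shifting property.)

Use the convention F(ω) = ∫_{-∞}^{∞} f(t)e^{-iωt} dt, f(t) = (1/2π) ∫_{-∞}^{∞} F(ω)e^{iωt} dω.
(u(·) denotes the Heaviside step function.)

F[g](ω) = \frac{3 i}{3 \omega - 3 + i}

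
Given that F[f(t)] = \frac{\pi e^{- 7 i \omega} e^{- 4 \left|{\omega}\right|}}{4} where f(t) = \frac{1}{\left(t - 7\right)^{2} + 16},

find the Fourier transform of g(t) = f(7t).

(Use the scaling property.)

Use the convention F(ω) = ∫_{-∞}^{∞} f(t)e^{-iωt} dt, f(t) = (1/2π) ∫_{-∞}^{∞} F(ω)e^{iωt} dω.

F[g](ω) = \frac{\pi e^{- i \omega - \frac{4 \left|{\omega}\right|}{7}}}{28}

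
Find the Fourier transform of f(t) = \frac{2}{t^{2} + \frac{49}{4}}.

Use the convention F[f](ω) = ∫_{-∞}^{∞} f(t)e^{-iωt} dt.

F(ω) = \frac{4 \pi e^{- \frac{7 \left|{\omega}\right|}{2}}}{7}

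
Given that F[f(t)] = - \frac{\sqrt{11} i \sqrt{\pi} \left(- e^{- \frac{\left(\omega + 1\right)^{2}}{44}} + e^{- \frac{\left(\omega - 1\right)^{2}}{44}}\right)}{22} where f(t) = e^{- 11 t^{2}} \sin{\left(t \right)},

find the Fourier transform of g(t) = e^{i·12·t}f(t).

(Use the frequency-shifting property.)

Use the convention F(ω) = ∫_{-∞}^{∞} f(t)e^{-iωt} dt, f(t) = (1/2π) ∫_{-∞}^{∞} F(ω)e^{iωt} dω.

F[g](ω) = \frac{\sqrt{11} i \sqrt{\pi} e^{- \frac{\left(\omega - 11\right)^{2}}{44}}}{22} - \frac{\sqrt{11} i \sqrt{\pi} e^{- \frac{\left(\omega - 13\right)^{2}}{44}}}{22}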